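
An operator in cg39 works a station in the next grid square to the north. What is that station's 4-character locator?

CH30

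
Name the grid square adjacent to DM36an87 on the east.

Longitude extended square 8; +1 → 9.
The latitude characters are unchanged.

DM36an97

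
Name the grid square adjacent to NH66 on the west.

Longitude square 6; −1 → 5.
The latitude characters are unchanged.

NH56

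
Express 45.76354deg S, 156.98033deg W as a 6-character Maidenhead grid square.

Add 180° to longitude and 90° to latitude: 23.0197, 44.2365.
Field: lon ⌊23.0197/20⌋ = 1 → B; lat ⌊44.2365/10⌋ = 4 → E.
Square: lon ⌊3.0197/2⌋ = 1; lat ⌊4.2365/1⌋ = 4.
Subsquare: lon ⌊1.0197/0.0833333⌋ = 12 → m; lat ⌊0.2365/0.0416667⌋ = 5 → f.

BE14mf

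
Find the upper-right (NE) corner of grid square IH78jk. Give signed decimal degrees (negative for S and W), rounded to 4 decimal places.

-11.5417, -5.1667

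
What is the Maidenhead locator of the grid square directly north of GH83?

Latitude square 3; +1 → 4.
The longitude characters are unchanged.

GH84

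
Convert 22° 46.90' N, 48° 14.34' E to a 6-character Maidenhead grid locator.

LL42cs

Shift to the Maidenhead origin (180°W, 90°S): lon 228.2390, lat 112.7817.
Field: 228.2390/20 → 11 → L, 112.7817/10 → 11 → L; chars LL.
Square: 8.2390/2 → 4, 2.7817/1 → 2; chars 42.
Subsquare: 0.2390/0.0833333 → 2 → c, 0.7817/0.0416667 → 18 → s; chars cs.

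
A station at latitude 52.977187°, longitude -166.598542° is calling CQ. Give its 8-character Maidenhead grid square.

AO62qx84

Shift to the Maidenhead origin (180°W, 90°S): lon 13.40146, lat 142.97719.
Field: lon ⌊13.40146/20⌋ = 0 → A; lat ⌊142.97719/10⌋ = 14 → O.
Square: lon ⌊13.40146/2⌋ = 6; lat ⌊2.97719/1⌋ = 2.
Subsquare: lon ⌊1.40146/0.0833333⌋ = 16 → q; lat ⌊0.97719/0.0416667⌋ = 23 → x.
Extended square: lon ⌊0.06812/0.00833333⌋ = 8; lat ⌊0.01885/0.00416667⌋ = 4.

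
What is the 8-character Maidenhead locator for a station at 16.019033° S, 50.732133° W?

GH43px25

Add 180° to longitude and 90° to latitude: 129.26787, 73.98097.
Field: 129.26787/20 → 6 → G, 73.98097/10 → 7 → H; chars GH.
Square: 9.26787/2 → 4, 3.98097/1 → 3; chars 43.
Subsquare: 1.26787/0.0833333 → 15 → p, 0.98097/0.0416667 → 23 → x; chars px.
Extended square: 0.01787/0.00833333 → 2, 0.02263/0.00416667 → 5; chars 25.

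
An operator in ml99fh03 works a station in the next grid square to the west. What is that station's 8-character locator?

ML99eh93

Longitude extended square 0; −1 → -1, wraps to 9, carry into subsquare.
Longitude subsquare f = 5; −1 → 4 = e.
The latitude characters are unchanged.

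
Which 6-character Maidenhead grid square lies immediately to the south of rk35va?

RK34vx

Latitude subsquare a = 0; −1 → -1, wraps to 23 = x, carry into square.
Latitude square 5; −1 → 4.
The longitude characters are unchanged.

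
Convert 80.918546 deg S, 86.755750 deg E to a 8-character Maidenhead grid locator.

Add 180° to longitude and 90° to latitude: 266.75575, 9.08145.
Field: lon ⌊266.75575/20⌋ = 13 → N; lat ⌊9.08145/10⌋ = 0 → A.
Square: lon ⌊6.75575/2⌋ = 3; lat ⌊9.08145/1⌋ = 9.
Subsquare: lon ⌊0.75575/0.0833333⌋ = 9 → j; lat ⌊0.08145/0.0416667⌋ = 1 → b.
Extended square: lon ⌊0.00575/0.00833333⌋ = 0; lat ⌊0.03979/0.00416667⌋ = 9.

NA39jb09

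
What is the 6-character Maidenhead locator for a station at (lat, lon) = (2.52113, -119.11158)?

Offset from 180°W / 90°S: lon 60.8884°, lat 92.5211°.
Field (20°×10°, letters A–R): lon ⌊60.8884/20⌋ = 3 → D; lat ⌊92.5211/10⌋ = 9 → J.
Square (2°×1°, digits 0–9): lon ⌊0.8884/2⌋ = 0; lat ⌊2.5211/1⌋ = 2.
Subsquare (5′×2.5′, letters a–x): lon ⌊0.8884/0.0833333⌋ = 10 → k; lat ⌊0.5211/0.0416667⌋ = 12 → m.

DJ02km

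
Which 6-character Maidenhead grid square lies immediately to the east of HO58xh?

HO68ah

Longitude subsquare x = 23; +1 → 24, wraps to 0 = a, carry into square.
Longitude square 5; +1 → 6.
The latitude characters are unchanged.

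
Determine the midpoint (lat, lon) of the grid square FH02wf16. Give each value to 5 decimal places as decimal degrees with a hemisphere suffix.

17.76458° S, 78.15417° W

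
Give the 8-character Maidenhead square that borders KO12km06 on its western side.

KO12jm96

Longitude extended square 0; −1 → -1, wraps to 9, carry into subsquare.
Longitude subsquare k = 10; −1 → 9 = j.
The latitude characters are unchanged.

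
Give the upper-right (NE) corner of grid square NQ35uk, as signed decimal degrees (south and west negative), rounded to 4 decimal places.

Field N=13, Q=16: +13·20° lon, +16·10° lat → SW at lon 80°, lat 70°.
Square 3, 5: +3·2° lon, +5·1° lat → SW at lon 86°, lat 75°.
Subsquare u=20, k=10: +20·0.0833333° lon, +10·0.0416667° lat → SW at lon 87.6667°, lat 75.4167°.
Cell spans 0.0833333° lon × 0.0416667° lat. NE corner is SW corner plus one full cell.
latitude 75.4583, longitude 87.7500.

75.4583, 87.7500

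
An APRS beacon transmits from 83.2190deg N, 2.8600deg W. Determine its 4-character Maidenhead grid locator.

Add 180° to longitude and 90° to latitude: 177.14, 173.22.
Field: lon ⌊177.14/20⌋ = 8 → I; lat ⌊173.22/10⌋ = 17 → R.
Square: lon ⌊17.14/2⌋ = 8; lat ⌊3.22/1⌋ = 3.

IR83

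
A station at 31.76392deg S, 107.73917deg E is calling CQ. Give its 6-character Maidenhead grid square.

OF38uf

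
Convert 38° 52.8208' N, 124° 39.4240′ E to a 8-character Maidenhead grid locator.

Shift to the Maidenhead origin (180°W, 90°S): lon 304.65707, lat 128.88035.
Field: lon ⌊304.65707/20⌋ = 15 → P; lat ⌊128.88035/10⌋ = 12 → M.
Square: lon ⌊4.65707/2⌋ = 2; lat ⌊8.88035/1⌋ = 8.
Subsquare: lon ⌊0.65707/0.0833333⌋ = 7 → h; lat ⌊0.88035/0.0416667⌋ = 21 → v.
Extended square: lon ⌊0.07373/0.00833333⌋ = 8; lat ⌊0.00535/0.00416667⌋ = 1.

PM28hv81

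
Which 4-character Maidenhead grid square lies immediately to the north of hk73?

HK74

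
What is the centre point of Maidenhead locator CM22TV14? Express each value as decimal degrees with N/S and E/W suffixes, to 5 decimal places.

32.89375° N, 134.40417° W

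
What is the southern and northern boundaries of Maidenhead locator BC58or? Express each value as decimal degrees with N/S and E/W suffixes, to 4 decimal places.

61.2917° S, 61.2500° S

Field B=1, C=2: +1·20° lon, +2·10° lat → SW at lon -160°, lat -70°.
Square 5, 8: +5·2° lon, +8·1° lat → SW at lon -150°, lat -62°.
Subsquare o=14, r=17: +14·0.0833333° lon, +17·0.0416667° lat → SW at lon -148.833°, lat -61.2917°.
Cell spans 0.0833333° lon × 0.0416667° lat.
south 61.2917° S, north 61.2500° S.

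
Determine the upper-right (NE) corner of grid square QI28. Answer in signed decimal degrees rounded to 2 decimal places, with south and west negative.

-1.00, 146.00

Field Q=16, I=8: +16·20° lon, +8·10° lat → SW at lon 140°, lat -10°.
Square 2, 8: +2·2° lon, +8·1° lat → SW at lon 144°, lat -2°.
Cell spans 2° lon × 1° lat. NE corner is SW corner plus one full cell.
latitude -1.00, longitude 146.00.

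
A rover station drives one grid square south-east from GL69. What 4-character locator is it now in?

Longitude square 6; +1 → 7.
Latitude square 9; −1 → 8.

GL78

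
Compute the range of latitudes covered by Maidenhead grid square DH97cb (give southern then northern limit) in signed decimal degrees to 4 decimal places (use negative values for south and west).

Field D=3, H=7: +3·20° lon, +7·10° lat → SW at lon -120°, lat -20°.
Square 9, 7: +9·2° lon, +7·1° lat → SW at lon -102°, lat -13°.
Subsquare c=2, b=1: +2·0.0833333° lon, +1·0.0416667° lat → SW at lon -101.833°, lat -12.9583°.
Cell spans 0.0833333° lon × 0.0416667° lat.
south -12.9583, north -12.9167.

-12.9583, -12.9167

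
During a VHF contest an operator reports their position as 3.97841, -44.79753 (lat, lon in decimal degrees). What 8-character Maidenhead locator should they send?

Shift to the Maidenhead origin (180°W, 90°S): lon 135.20247, lat 93.97841.
Field: 135.20247/20 → 6 → G, 93.97841/10 → 9 → J; chars GJ.
Square: 15.20247/2 → 7, 3.97841/1 → 3; chars 73.
Subsquare: 1.20247/0.0833333 → 14 → o, 0.97841/0.0416667 → 23 → x; chars ox.
Extended square: 0.03580/0.00833333 → 4, 0.02008/0.00416667 → 4; chars 44.

GJ73ox44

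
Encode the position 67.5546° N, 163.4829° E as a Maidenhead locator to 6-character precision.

RP17rn

Offset from 180°W / 90°S: lon 343.4829°, lat 157.5546°.
Field: 343.4829/20 → 17 → R, 157.5546/10 → 15 → P; chars RP.
Square: 3.4829/2 → 1, 7.5546/1 → 7; chars 17.
Subsquare: 1.4829/0.0833333 → 17 → r, 0.5546/0.0416667 → 13 → n; chars rn.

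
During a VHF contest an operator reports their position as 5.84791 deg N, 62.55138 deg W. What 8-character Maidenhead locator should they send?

FJ85ru33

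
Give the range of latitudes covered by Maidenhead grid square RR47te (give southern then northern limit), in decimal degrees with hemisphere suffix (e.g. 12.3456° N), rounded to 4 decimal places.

Field R=17, R=17: +17·20° lon, +17·10° lat → SW at lon 160°, lat 80°.
Square 4, 7: +4·2° lon, +7·1° lat → SW at lon 168°, lat 87°.
Subsquare t=19, e=4: +19·0.0833333° lon, +4·0.0416667° lat → SW at lon 169.583°, lat 87.1667°.
Cell spans 0.0833333° lon × 0.0416667° lat.
south 87.1667° N, north 87.2083° N.

87.1667° N, 87.2083° N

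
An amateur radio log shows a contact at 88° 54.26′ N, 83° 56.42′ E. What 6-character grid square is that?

NR18xv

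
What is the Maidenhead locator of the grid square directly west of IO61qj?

IO61pj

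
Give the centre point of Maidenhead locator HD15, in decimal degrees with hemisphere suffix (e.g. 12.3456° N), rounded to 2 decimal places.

54.50° S, 37.00° W

Field H=7, D=3: +7·20° lon, +3·10° lat → SW at lon -40°, lat -60°.
Square 1, 5: +1·2° lon, +5·1° lat → SW at lon -38°, lat -55°.
Cell spans 2° lon × 1° lat. Centre is SW corner plus half of each.
latitude 54.50° S, longitude 37.00° W.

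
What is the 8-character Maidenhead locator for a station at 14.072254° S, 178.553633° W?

Shift to the Maidenhead origin (180°W, 90°S): lon 1.44637, lat 75.92775.
Field: 1.44637/20 → 0 → A, 75.92775/10 → 7 → H; chars AH.
Square: 1.44637/2 → 0, 5.92775/1 → 5; chars 05.
Subsquare: 1.44637/0.0833333 → 17 → r, 0.92775/0.0416667 → 22 → w; chars rw.
Extended square: 0.02970/0.00833333 → 3, 0.01108/0.00416667 → 2; chars 32.

AH05rw32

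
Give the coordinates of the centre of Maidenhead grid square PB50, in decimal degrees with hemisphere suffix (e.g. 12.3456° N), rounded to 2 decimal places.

Field P=15, B=1: +15·20° lon, +1·10° lat → SW at lon 120°, lat -80°.
Square 5, 0: +5·2° lon, +0·1° lat → SW at lon 130°, lat -80°.
Cell spans 2° lon × 1° lat. Centre is SW corner plus half of each.
latitude 79.50° S, longitude 131.00° E.

79.50° S, 131.00° E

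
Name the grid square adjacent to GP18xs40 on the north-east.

Longitude extended square 4; +1 → 5.
Latitude extended square 0; +1 → 1.

GP18xs51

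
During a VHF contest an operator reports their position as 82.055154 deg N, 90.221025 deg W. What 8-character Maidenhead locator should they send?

Add 180° to longitude and 90° to latitude: 89.77898, 172.05515.
Field: lon ⌊89.77898/20⌋ = 4 → E; lat ⌊172.05515/10⌋ = 17 → R.
Square: lon ⌊9.77898/2⌋ = 4; lat ⌊2.05515/1⌋ = 2.
Subsquare: lon ⌊1.77898/0.0833333⌋ = 21 → v; lat ⌊0.05515/0.0416667⌋ = 1 → b.
Extended square: lon ⌊0.02898/0.00833333⌋ = 3; lat ⌊0.01349/0.00416667⌋ = 3.

ER42vb33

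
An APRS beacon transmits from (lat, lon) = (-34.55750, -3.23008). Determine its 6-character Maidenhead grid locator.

IF85jk

Add 180° to longitude and 90° to latitude: 176.7699, 55.4425.
Field: lon ⌊176.7699/20⌋ = 8 → I; lat ⌊55.4425/10⌋ = 5 → F.
Square: lon ⌊16.7699/2⌋ = 8; lat ⌊5.4425/1⌋ = 5.
Subsquare: lon ⌊0.7699/0.0833333⌋ = 9 → j; lat ⌊0.4425/0.0416667⌋ = 10 → k.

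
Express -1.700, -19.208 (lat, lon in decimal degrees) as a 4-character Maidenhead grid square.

II08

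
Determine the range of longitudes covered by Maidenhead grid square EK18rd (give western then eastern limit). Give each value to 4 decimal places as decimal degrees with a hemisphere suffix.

Field E=4, K=10: +4·20° lon, +10·10° lat → SW at lon -100°, lat 10°.
Square 1, 8: +1·2° lon, +8·1° lat → SW at lon -98°, lat 18°.
Subsquare r=17, d=3: +17·0.0833333° lon, +3·0.0416667° lat → SW at lon -96.5833°, lat 18.125°.
Cell spans 0.0833333° lon × 0.0416667° lat.
west 96.5833° W, east 96.5000° W.

96.5833° W, 96.5000° W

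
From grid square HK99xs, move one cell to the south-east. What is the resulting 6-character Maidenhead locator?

IK09ar

Longitude subsquare x = 23; +1 → 24, wraps to 0 = a, carry into square.
Longitude square 9; +1 → 10, wraps to 0, carry into field.
Longitude field H = 7; +1 → 8 = I.
Latitude subsquare s = 18; −1 → 17 = r.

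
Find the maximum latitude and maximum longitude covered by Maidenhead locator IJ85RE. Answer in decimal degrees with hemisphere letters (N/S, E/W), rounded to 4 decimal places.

5.2083° N, 2.5000° W

Field I=8, J=9: +8·20° lon, +9·10° lat → SW at lon -20°, lat 0°.
Square 8, 5: +8·2° lon, +5·1° lat → SW at lon -4°, lat 5°.
Subsquare r=17, e=4: +17·0.0833333° lon, +4·0.0416667° lat → SW at lon -2.58333°, lat 5.16667°.
Cell spans 0.0833333° lon × 0.0416667° lat. NE corner is SW corner plus one full cell.
latitude 5.2083° N, longitude 2.5000° W.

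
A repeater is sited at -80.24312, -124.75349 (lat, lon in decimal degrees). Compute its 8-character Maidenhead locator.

Offset from 180°W / 90°S: lon 55.24651°, lat 9.75688°.
Field: lon ⌊55.24651/20⌋ = 2 → C; lat ⌊9.75688/10⌋ = 0 → A.
Square: lon ⌊15.24651/2⌋ = 7; lat ⌊9.75688/1⌋ = 9.
Subsquare: lon ⌊1.24651/0.0833333⌋ = 14 → o; lat ⌊0.75688/0.0416667⌋ = 18 → s.
Extended square: lon ⌊0.07984/0.00833333⌋ = 9; lat ⌊0.00688/0.00416667⌋ = 1.

CA79os91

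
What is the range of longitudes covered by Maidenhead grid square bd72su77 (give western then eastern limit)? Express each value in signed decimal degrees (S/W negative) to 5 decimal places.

-144.44167, -144.43333

Field B=1, D=3: +1·20° lon, +3·10° lat → SW at lon -160°, lat -60°.
Square 7, 2: +7·2° lon, +2·1° lat → SW at lon -146°, lat -58°.
Subsquare s=18, u=20: +18·0.0833333° lon, +20·0.0416667° lat → SW at lon -144.5°, lat -57.1667°.
Extended square 7, 7: +7·0.00833333° lon, +7·0.00416667° lat → SW at lon -144.442°, lat -57.1375°.
Cell spans 0.00833333° lon × 0.00416667° lat.
west -144.44167, east -144.43333.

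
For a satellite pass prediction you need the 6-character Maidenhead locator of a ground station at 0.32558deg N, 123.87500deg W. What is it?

CJ80bh

Add 180° to longitude and 90° to latitude: 56.1250, 90.3256.
Field: lon ⌊56.1250/20⌋ = 2 → C; lat ⌊90.3256/10⌋ = 9 → J.
Square: lon ⌊16.1250/2⌋ = 8; lat ⌊0.3256/1⌋ = 0.
Subsquare: lon ⌊0.1250/0.0833333⌋ = 1 → b; lat ⌊0.3256/0.0416667⌋ = 7 → h.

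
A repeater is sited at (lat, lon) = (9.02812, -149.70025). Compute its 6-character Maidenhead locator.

Offset from 180°W / 90°S: lon 30.2997°, lat 99.0281°.
Field: 30.2997/20 → 1 → B, 99.0281/10 → 9 → J; chars BJ.
Square: 10.2997/2 → 5, 9.0281/1 → 9; chars 59.
Subsquare: 0.2997/0.0833333 → 3 → d, 0.0281/0.0416667 → 0 → a; chars da.

BJ59da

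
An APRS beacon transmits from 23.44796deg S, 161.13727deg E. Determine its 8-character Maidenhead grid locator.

Shift to the Maidenhead origin (180°W, 90°S): lon 341.13727, lat 66.55204.
Field: 341.13727/20 → 17 → R, 66.55204/10 → 6 → G; chars RG.
Square: 1.13727/2 → 0, 6.55204/1 → 6; chars 06.
Subsquare: 1.13727/0.0833333 → 13 → n, 0.55204/0.0416667 → 13 → n; chars nn.
Extended square: 0.05394/0.00833333 → 6, 0.01037/0.00416667 → 2; chars 62.

RG06nn62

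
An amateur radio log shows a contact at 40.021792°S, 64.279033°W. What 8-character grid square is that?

Offset from 180°W / 90°S: lon 115.72097°, lat 49.97821°.
Field: 115.72097/20 → 5 → F, 49.97821/10 → 4 → E; chars FE.
Square: 15.72097/2 → 7, 9.97821/1 → 9; chars 79.
Subsquare: 1.72097/0.0833333 → 20 → u, 0.97821/0.0416667 → 23 → x; chars ux.
Extended square: 0.05430/0.00833333 → 6, 0.01987/0.00416667 → 4; chars 64.

FE79ux64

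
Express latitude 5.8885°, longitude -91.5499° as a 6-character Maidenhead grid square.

EJ45fv

Add 180° to longitude and 90° to latitude: 88.4501, 95.8885.
Field: 88.4501/20 → 4 → E, 95.8885/10 → 9 → J; chars EJ.
Square: 8.4501/2 → 4, 5.8885/1 → 5; chars 45.
Subsquare: 0.4501/0.0833333 → 5 → f, 0.8885/0.0416667 → 21 → v; chars fv.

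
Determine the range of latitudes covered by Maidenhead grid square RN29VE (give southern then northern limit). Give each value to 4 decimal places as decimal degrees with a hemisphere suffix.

49.1667° N, 49.2083° N

Field R=17, N=13: +17·20° lon, +13·10° lat → SW at lon 160°, lat 40°.
Square 2, 9: +2·2° lon, +9·1° lat → SW at lon 164°, lat 49°.
Subsquare v=21, e=4: +21·0.0833333° lon, +4·0.0416667° lat → SW at lon 165.75°, lat 49.1667°.
Cell spans 0.0833333° lon × 0.0416667° lat.
south 49.1667° N, north 49.2083° N.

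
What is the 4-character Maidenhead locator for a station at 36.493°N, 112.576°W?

Shift to the Maidenhead origin (180°W, 90°S): lon 67.42, lat 126.49.
Field (20°×10°, letters A–R): lon ⌊67.42/20⌋ = 3 → D; lat ⌊126.49/10⌋ = 12 → M.
Square (2°×1°, digits 0–9): lon ⌊7.42/2⌋ = 3; lat ⌊6.49/1⌋ = 6.

DM36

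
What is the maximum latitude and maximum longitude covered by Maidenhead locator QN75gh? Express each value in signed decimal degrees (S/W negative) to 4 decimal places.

Field Q=16, N=13: +16·20° lon, +13·10° lat → SW at lon 140°, lat 40°.
Square 7, 5: +7·2° lon, +5·1° lat → SW at lon 154°, lat 45°.
Subsquare g=6, h=7: +6·0.0833333° lon, +7·0.0416667° lat → SW at lon 154.5°, lat 45.2917°.
Cell spans 0.0833333° lon × 0.0416667° lat. NE corner is SW corner plus one full cell.
latitude 45.3333, longitude 154.5833.

45.3333, 154.5833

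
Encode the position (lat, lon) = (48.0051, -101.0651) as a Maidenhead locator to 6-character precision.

DN98la

Offset from 180°W / 90°S: lon 78.9349°, lat 138.0051°.
Field: 78.9349/20 → 3 → D, 138.0051/10 → 13 → N; chars DN.
Square: 18.9349/2 → 9, 8.0051/1 → 8; chars 98.
Subsquare: 0.9349/0.0833333 → 11 → l, 0.0051/0.0416667 → 0 → a; chars la.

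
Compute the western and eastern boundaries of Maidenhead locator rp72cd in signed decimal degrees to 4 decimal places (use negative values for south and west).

174.1667, 174.2500

Field R=17, P=15: +17·20° lon, +15·10° lat → SW at lon 160°, lat 60°.
Square 7, 2: +7·2° lon, +2·1° lat → SW at lon 174°, lat 62°.
Subsquare c=2, d=3: +2·0.0833333° lon, +3·0.0416667° lat → SW at lon 174.167°, lat 62.125°.
Cell spans 0.0833333° lon × 0.0416667° lat.
west 174.1667, east 174.2500.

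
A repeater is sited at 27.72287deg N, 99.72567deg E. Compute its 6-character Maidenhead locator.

NL97ur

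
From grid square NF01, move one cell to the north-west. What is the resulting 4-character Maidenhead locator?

MF92

Longitude square 0; −1 → -1, wraps to 9, carry into field.
Longitude field N = 13; −1 → 12 = M.
Latitude square 1; +1 → 2.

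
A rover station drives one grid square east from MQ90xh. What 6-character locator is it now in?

NQ00ah

Longitude subsquare x = 23; +1 → 24, wraps to 0 = a, carry into square.
Longitude square 9; +1 → 10, wraps to 0, carry into field.
Longitude field M = 12; +1 → 13 = N.
The latitude characters are unchanged.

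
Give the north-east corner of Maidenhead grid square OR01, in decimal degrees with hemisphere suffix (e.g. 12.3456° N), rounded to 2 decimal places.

82.00° N, 102.00° E

Field O=14, R=17: +14·20° lon, +17·10° lat → SW at lon 100°, lat 80°.
Square 0, 1: +0·2° lon, +1·1° lat → SW at lon 100°, lat 81°.
Cell spans 2° lon × 1° lat. NE corner is SW corner plus one full cell.
latitude 82.00° N, longitude 102.00° E.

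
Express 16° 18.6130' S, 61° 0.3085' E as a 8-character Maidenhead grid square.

Shift to the Maidenhead origin (180°W, 90°S): lon 241.00514, lat 73.68978.
Field (20°×10°, letters A–R): lon ⌊241.00514/20⌋ = 12 → M; lat ⌊73.68978/10⌋ = 7 → H.
Square (2°×1°, digits 0–9): lon ⌊1.00514/2⌋ = 0; lat ⌊3.68978/1⌋ = 3.
Subsquare (5′×2.5′, letters a–x): lon ⌊1.00514/0.0833333⌋ = 12 → m; lat ⌊0.68978/0.0416667⌋ = 16 → q.
Extended square (30″×15″, digits 0–9): lon ⌊0.00514/0.00833333⌋ = 0; lat ⌊0.02312/0.00416667⌋ = 5.

MH03mq05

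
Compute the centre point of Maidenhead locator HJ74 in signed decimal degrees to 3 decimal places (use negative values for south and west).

Field H=7, J=9: +7·20° lon, +9·10° lat → SW at lon -40°, lat 0°.
Square 7, 4: +7·2° lon, +4·1° lat → SW at lon -26°, lat 4°.
Cell spans 2° lon × 1° lat. Centre is SW corner plus half of each.
latitude 4.500, longitude -25.000.

4.500, -25.000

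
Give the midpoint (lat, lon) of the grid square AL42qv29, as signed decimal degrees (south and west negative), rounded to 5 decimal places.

Field A=0, L=11: +0·20° lon, +11·10° lat → SW at lon -180°, lat 20°.
Square 4, 2: +4·2° lon, +2·1° lat → SW at lon -172°, lat 22°.
Subsquare q=16, v=21: +16·0.0833333° lon, +21·0.0416667° lat → SW at lon -170.667°, lat 22.875°.
Extended square 2, 9: +2·0.00833333° lon, +9·0.00416667° lat → SW at lon -170.65°, lat 22.9125°.
Cell spans 0.00833333° lon × 0.00416667° lat. Centre is SW corner plus half of each.
latitude 22.91458, longitude -170.64583.

22.91458, -170.64583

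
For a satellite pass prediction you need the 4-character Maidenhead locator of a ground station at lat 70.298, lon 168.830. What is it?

Offset from 180°W / 90°S: lon 348.83°, lat 160.30°.
Field: 348.83/20 → 17 → R, 160.30/10 → 16 → Q; chars RQ.
Square: 8.83/2 → 4, 0.30/1 → 0; chars 40.

RQ40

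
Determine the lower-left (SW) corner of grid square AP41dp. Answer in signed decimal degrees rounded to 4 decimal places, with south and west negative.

61.6250, -171.7500

Field A=0, P=15: +0·20° lon, +15·10° lat → SW at lon -180°, lat 60°.
Square 4, 1: +4·2° lon, +1·1° lat → SW at lon -172°, lat 61°.
Subsquare d=3, p=15: +3·0.0833333° lon, +15·0.0416667° lat → SW at lon -171.75°, lat 61.625°.
latitude 61.6250, longitude -171.7500.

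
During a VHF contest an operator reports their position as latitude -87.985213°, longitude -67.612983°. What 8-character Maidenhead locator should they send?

Offset from 180°W / 90°S: lon 112.38702°, lat 2.01479°.
Field: lon ⌊112.38702/20⌋ = 5 → F; lat ⌊2.01479/10⌋ = 0 → A.
Square: lon ⌊12.38702/2⌋ = 6; lat ⌊2.01479/1⌋ = 2.
Subsquare: lon ⌊0.38702/0.0833333⌋ = 4 → e; lat ⌊0.01479/0.0416667⌋ = 0 → a.
Extended square: lon ⌊0.05368/0.00833333⌋ = 6; lat ⌊0.01479/0.00416667⌋ = 3.

FA62ea63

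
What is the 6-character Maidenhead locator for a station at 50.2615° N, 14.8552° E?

JO70kg

Shift to the Maidenhead origin (180°W, 90°S): lon 194.8552, lat 140.2615.
Field: lon ⌊194.8552/20⌋ = 9 → J; lat ⌊140.2615/10⌋ = 14 → O.
Square: lon ⌊14.8552/2⌋ = 7; lat ⌊0.2615/1⌋ = 0.
Subsquare: lon ⌊0.8552/0.0833333⌋ = 10 → k; lat ⌊0.2615/0.0416667⌋ = 6 → g.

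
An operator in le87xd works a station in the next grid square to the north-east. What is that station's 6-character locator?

Longitude subsquare x = 23; +1 → 24, wraps to 0 = a, carry into square.
Longitude square 8; +1 → 9.
Latitude subsquare d = 3; +1 → 4 = e.

LE97ae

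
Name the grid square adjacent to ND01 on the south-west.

MD90

Longitude square 0; −1 → -1, wraps to 9, carry into field.
Longitude field N = 13; −1 → 12 = M.
Latitude square 1; −1 → 0.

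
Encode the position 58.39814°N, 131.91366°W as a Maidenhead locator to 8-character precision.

CO48bj05

Add 180° to longitude and 90° to latitude: 48.08634, 148.39814.
Field: 48.08634/20 → 2 → C, 148.39814/10 → 14 → O; chars CO.
Square: 8.08634/2 → 4, 8.39814/1 → 8; chars 48.
Subsquare: 0.08634/0.0833333 → 1 → b, 0.39814/0.0416667 → 9 → j; chars bj.
Extended square: 0.00301/0.00833333 → 0, 0.02314/0.00416667 → 5; chars 05.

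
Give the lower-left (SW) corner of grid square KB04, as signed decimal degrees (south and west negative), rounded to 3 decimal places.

-76.000, 20.000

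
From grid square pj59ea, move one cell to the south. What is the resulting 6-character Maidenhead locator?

PJ58ex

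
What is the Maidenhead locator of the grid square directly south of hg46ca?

Latitude subsquare a = 0; −1 → -1, wraps to 23 = x, carry into square.
Latitude square 6; −1 → 5.
The longitude characters are unchanged.

HG45cx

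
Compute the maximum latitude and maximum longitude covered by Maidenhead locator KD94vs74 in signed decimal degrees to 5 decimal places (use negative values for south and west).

-55.22917, 39.81667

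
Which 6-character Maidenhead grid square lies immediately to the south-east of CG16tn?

Longitude subsquare t = 19; +1 → 20 = u.
Latitude subsquare n = 13; −1 → 12 = m.

CG16um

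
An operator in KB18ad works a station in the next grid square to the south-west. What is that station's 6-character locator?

KB08xc

Longitude subsquare a = 0; −1 → -1, wraps to 23 = x, carry into square.
Longitude square 1; −1 → 0.
Latitude subsquare d = 3; −1 → 2 = c.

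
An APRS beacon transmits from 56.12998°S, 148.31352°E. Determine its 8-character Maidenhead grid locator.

Offset from 180°W / 90°S: lon 328.31352°, lat 33.87002°.
Field: lon ⌊328.31352/20⌋ = 16 → Q; lat ⌊33.87002/10⌋ = 3 → D.
Square: lon ⌊8.31352/2⌋ = 4; lat ⌊3.87002/1⌋ = 3.
Subsquare: lon ⌊0.31352/0.0833333⌋ = 3 → d; lat ⌊0.87002/0.0416667⌋ = 20 → u.
Extended square: lon ⌊0.06352/0.00833333⌋ = 7; lat ⌊0.03669/0.00416667⌋ = 8.

QD43du78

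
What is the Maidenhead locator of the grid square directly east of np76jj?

NP76kj

Longitude subsquare j = 9; +1 → 10 = k.
The latitude characters are unchanged.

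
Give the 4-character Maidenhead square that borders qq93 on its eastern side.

Longitude square 9; +1 → 10, wraps to 0, carry into field.
Longitude field Q = 16; +1 → 17 = R.
The latitude characters are unchanged.

RQ03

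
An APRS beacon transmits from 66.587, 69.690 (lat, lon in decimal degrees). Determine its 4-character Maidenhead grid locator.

Add 180° to longitude and 90° to latitude: 249.69, 156.59.
Field: lon ⌊249.69/20⌋ = 12 → M; lat ⌊156.59/10⌋ = 15 → P.
Square: lon ⌊9.69/2⌋ = 4; lat ⌊6.59/1⌋ = 6.

MP46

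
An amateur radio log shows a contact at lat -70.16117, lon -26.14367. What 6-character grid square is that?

HB69wu

Offset from 180°W / 90°S: lon 153.8563°, lat 19.8388°.
Field: lon ⌊153.8563/20⌋ = 7 → H; lat ⌊19.8388/10⌋ = 1 → B.
Square: lon ⌊13.8563/2⌋ = 6; lat ⌊9.8388/1⌋ = 9.
Subsquare: lon ⌊1.8563/0.0833333⌋ = 22 → w; lat ⌊0.8388/0.0416667⌋ = 20 → u.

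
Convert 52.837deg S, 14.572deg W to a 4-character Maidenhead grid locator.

Add 180° to longitude and 90° to latitude: 165.43, 37.16.
Field: lon ⌊165.43/20⌋ = 8 → I; lat ⌊37.16/10⌋ = 3 → D.
Square: lon ⌊5.43/2⌋ = 2; lat ⌊7.16/1⌋ = 7.

ID27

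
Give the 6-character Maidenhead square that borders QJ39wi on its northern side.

QJ39wj

Latitude subsquare i = 8; +1 → 9 = j.
The longitude characters are unchanged.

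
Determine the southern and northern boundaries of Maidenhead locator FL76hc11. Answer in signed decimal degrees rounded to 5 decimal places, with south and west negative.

26.08750, 26.09167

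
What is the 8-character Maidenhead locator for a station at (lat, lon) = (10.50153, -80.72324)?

Add 180° to longitude and 90° to latitude: 99.27676, 100.50153.
Field: lon ⌊99.27676/20⌋ = 4 → E; lat ⌊100.50153/10⌋ = 10 → K.
Square: lon ⌊19.27676/2⌋ = 9; lat ⌊0.50153/1⌋ = 0.
Subsquare: lon ⌊1.27676/0.0833333⌋ = 15 → p; lat ⌊0.50153/0.0416667⌋ = 12 → m.
Extended square: lon ⌊0.02676/0.00833333⌋ = 3; lat ⌊0.00153/0.00416667⌋ = 0.

EK90pm30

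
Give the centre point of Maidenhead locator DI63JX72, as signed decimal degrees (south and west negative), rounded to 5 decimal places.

-6.03125, -107.18750

Field D=3, I=8: +3·20° lon, +8·10° lat → SW at lon -120°, lat -10°.
Square 6, 3: +6·2° lon, +3·1° lat → SW at lon -108°, lat -7°.
Subsquare j=9, x=23: +9·0.0833333° lon, +23·0.0416667° lat → SW at lon -107.25°, lat -6.04167°.
Extended square 7, 2: +7·0.00833333° lon, +2·0.00416667° lat → SW at lon -107.192°, lat -6.03333°.
Cell spans 0.00833333° lon × 0.00416667° lat. Centre is SW corner plus half of each.
latitude -6.03125, longitude -107.18750.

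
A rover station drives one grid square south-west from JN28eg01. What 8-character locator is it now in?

Longitude extended square 0; −1 → -1, wraps to 9, carry into subsquare.
Longitude subsquare e = 4; −1 → 3 = d.
Latitude extended square 1; −1 → 0.

JN28dg90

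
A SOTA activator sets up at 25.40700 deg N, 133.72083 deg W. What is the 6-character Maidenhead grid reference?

CL35dj

Add 180° to longitude and 90° to latitude: 46.2792, 115.4070.
Field (20°×10°, letters A–R): 46.2792/20 → 2 → C, 115.4070/10 → 11 → L; chars CL.
Square (2°×1°, digits 0–9): 6.2792/2 → 3, 5.4070/1 → 5; chars 35.
Subsquare (5′×2.5′, letters a–x): 0.2792/0.0833333 → 3 → d, 0.4070/0.0416667 → 9 → j; chars dj.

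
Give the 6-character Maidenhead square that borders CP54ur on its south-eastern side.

Longitude subsquare u = 20; +1 → 21 = v.
Latitude subsquare r = 17; −1 → 16 = q.

CP54vq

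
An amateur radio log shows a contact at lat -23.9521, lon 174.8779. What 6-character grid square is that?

RG76kb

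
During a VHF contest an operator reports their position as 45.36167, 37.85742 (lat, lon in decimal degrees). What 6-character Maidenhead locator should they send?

KN85wi

Add 180° to longitude and 90° to latitude: 217.8574, 135.3617.
Field: lon ⌊217.8574/20⌋ = 10 → K; lat ⌊135.3617/10⌋ = 13 → N.
Square: lon ⌊17.8574/2⌋ = 8; lat ⌊5.3617/1⌋ = 5.
Subsquare: lon ⌊1.8574/0.0833333⌋ = 22 → w; lat ⌊0.3617/0.0416667⌋ = 8 → i.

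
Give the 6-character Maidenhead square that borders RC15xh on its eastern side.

RC25ah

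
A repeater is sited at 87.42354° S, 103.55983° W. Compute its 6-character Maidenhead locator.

Shift to the Maidenhead origin (180°W, 90°S): lon 76.4402, lat 2.5765.
Field: lon ⌊76.4402/20⌋ = 3 → D; lat ⌊2.5765/10⌋ = 0 → A.
Square: lon ⌊16.4402/2⌋ = 8; lat ⌊2.5765/1⌋ = 2.
Subsquare: lon ⌊0.4402/0.0833333⌋ = 5 → f; lat ⌊0.5765/0.0416667⌋ = 13 → n.

DA82fn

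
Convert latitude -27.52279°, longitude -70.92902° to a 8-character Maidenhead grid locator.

FG42ml84

Shift to the Maidenhead origin (180°W, 90°S): lon 109.07098, lat 62.47721.
Field (20°×10°, letters A–R): 109.07098/20 → 5 → F, 62.47721/10 → 6 → G; chars FG.
Square (2°×1°, digits 0–9): 9.07098/2 → 4, 2.47721/1 → 2; chars 42.
Subsquare (5′×2.5′, letters a–x): 1.07098/0.0833333 → 12 → m, 0.47721/0.0416667 → 11 → l; chars ml.
Extended square (30″×15″, digits 0–9): 0.07098/0.00833333 → 8, 0.01888/0.00416667 → 4; chars 84.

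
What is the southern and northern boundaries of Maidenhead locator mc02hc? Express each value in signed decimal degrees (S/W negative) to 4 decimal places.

-67.9167, -67.8750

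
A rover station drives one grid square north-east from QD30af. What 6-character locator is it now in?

QD30bg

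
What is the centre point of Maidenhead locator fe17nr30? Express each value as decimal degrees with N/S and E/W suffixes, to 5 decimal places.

42.28958° S, 76.88750° W

Field F=5, E=4: +5·20° lon, +4·10° lat → SW at lon -80°, lat -50°.
Square 1, 7: +1·2° lon, +7·1° lat → SW at lon -78°, lat -43°.
Subsquare n=13, r=17: +13·0.0833333° lon, +17·0.0416667° lat → SW at lon -76.9167°, lat -42.2917°.
Extended square 3, 0: +3·0.00833333° lon, +0·0.00416667° lat → SW at lon -76.8917°, lat -42.2917°.
Cell spans 0.00833333° lon × 0.00416667° lat. Centre is SW corner plus half of each.
latitude 42.28958° S, longitude 76.88750° W.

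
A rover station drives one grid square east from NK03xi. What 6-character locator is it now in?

NK13ai

Longitude subsquare x = 23; +1 → 24, wraps to 0 = a, carry into square.
Longitude square 0; +1 → 1.
The latitude characters are unchanged.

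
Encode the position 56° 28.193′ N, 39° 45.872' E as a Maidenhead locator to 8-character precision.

Add 180° to longitude and 90° to latitude: 219.76453, 146.46988.
Field: 219.76453/20 → 10 → K, 146.46988/10 → 14 → O; chars KO.
Square: 19.76453/2 → 9, 6.46988/1 → 6; chars 96.
Subsquare: 1.76453/0.0833333 → 21 → v, 0.46988/0.0416667 → 11 → l; chars vl.
Extended square: 0.01453/0.00833333 → 1, 0.01155/0.00416667 → 2; chars 12.

KO96vl12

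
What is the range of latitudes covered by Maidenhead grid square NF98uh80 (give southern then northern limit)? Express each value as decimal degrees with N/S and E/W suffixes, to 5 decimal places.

31.70833° S, 31.70417° S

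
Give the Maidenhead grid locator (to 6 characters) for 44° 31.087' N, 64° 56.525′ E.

Add 180° to longitude and 90° to latitude: 244.9421, 134.5181.
Field: lon ⌊244.9421/20⌋ = 12 → M; lat ⌊134.5181/10⌋ = 13 → N.
Square: lon ⌊4.9421/2⌋ = 2; lat ⌊4.5181/1⌋ = 4.
Subsquare: lon ⌊0.9421/0.0833333⌋ = 11 → l; lat ⌊0.5181/0.0416667⌋ = 12 → m.

MN24lm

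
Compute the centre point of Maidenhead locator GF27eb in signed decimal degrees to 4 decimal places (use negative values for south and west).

-32.9375, -55.6250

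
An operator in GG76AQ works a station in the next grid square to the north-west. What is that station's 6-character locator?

GG66xr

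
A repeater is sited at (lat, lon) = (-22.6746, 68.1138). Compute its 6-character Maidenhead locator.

Add 180° to longitude and 90° to latitude: 248.1138, 67.3254.
Field: 248.1138/20 → 12 → M, 67.3254/10 → 6 → G; chars MG.
Square: 8.1138/2 → 4, 7.3254/1 → 7; chars 47.
Subsquare: 0.1138/0.0833333 → 1 → b, 0.3254/0.0416667 → 7 → h; chars bh.

MG47bh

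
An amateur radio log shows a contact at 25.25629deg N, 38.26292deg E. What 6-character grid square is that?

KL95dg

Add 180° to longitude and 90° to latitude: 218.2629, 115.2563.
Field: 218.2629/20 → 10 → K, 115.2563/10 → 11 → L; chars KL.
Square: 18.2629/2 → 9, 5.2563/1 → 5; chars 95.
Subsquare: 0.2629/0.0833333 → 3 → d, 0.2563/0.0416667 → 6 → g; chars dg.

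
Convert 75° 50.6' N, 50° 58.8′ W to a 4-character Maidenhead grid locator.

GQ45

Add 180° to longitude and 90° to latitude: 129.02, 165.84.
Field: 129.02/20 → 6 → G, 165.84/10 → 16 → Q; chars GQ.
Square: 9.02/2 → 4, 5.84/1 → 5; chars 45.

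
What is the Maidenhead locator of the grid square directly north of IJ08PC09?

IJ08pd00

Latitude extended square 9; +1 → 10, wraps to 0, carry into subsquare.
Latitude subsquare c = 2; +1 → 3 = d.
The longitude characters are unchanged.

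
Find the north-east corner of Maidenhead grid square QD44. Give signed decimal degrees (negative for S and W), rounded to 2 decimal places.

-55.00, 150.00

Field Q=16, D=3: +16·20° lon, +3·10° lat → SW at lon 140°, lat -60°.
Square 4, 4: +4·2° lon, +4·1° lat → SW at lon 148°, lat -56°.
Cell spans 2° lon × 1° lat. NE corner is SW corner plus one full cell.
latitude -55.00, longitude 150.00.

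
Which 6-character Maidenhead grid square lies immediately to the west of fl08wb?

Longitude subsquare w = 22; −1 → 21 = v.
The latitude characters are unchanged.

FL08vb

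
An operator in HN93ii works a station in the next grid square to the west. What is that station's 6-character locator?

Longitude subsquare i = 8; −1 → 7 = h.
The latitude characters are unchanged.

HN93hi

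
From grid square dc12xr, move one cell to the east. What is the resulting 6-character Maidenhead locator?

Longitude subsquare x = 23; +1 → 24, wraps to 0 = a, carry into square.
Longitude square 1; +1 → 2.
The latitude characters are unchanged.

DC22ar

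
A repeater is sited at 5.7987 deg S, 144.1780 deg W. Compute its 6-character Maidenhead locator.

BI74ve

Add 180° to longitude and 90° to latitude: 35.8220, 84.2013.
Field: lon ⌊35.8220/20⌋ = 1 → B; lat ⌊84.2013/10⌋ = 8 → I.
Square: lon ⌊15.8220/2⌋ = 7; lat ⌊4.2013/1⌋ = 4.
Subsquare: lon ⌊1.8220/0.0833333⌋ = 21 → v; lat ⌊0.2013/0.0416667⌋ = 4 → e.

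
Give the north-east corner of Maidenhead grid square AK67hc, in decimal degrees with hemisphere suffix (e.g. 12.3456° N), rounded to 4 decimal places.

17.1250° N, 167.3333° W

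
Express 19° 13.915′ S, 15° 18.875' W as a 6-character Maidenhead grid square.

Offset from 180°W / 90°S: lon 164.6854°, lat 70.7681°.
Field (20°×10°, letters A–R): lon ⌊164.6854/20⌋ = 8 → I; lat ⌊70.7681/10⌋ = 7 → H.
Square (2°×1°, digits 0–9): lon ⌊4.6854/2⌋ = 2; lat ⌊0.7681/1⌋ = 0.
Subsquare (5′×2.5′, letters a–x): lon ⌊0.6854/0.0833333⌋ = 8 → i; lat ⌊0.7681/0.0416667⌋ = 18 → s.

IH20is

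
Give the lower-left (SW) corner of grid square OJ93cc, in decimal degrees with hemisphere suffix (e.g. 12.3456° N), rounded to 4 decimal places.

Field O=14, J=9: +14·20° lon, +9·10° lat → SW at lon 100°, lat 0°.
Square 9, 3: +9·2° lon, +3·1° lat → SW at lon 118°, lat 3°.
Subsquare c=2, c=2: +2·0.0833333° lon, +2·0.0416667° lat → SW at lon 118.167°, lat 3.08333°.
latitude 3.0833° N, longitude 118.1667° E.

3.0833° N, 118.1667° E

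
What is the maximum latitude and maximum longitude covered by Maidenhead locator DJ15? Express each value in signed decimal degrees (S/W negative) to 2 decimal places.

Field D=3, J=9: +3·20° lon, +9·10° lat → SW at lon -120°, lat 0°.
Square 1, 5: +1·2° lon, +5·1° lat → SW at lon -118°, lat 5°.
Cell spans 2° lon × 1° lat. NE corner is SW corner plus one full cell.
latitude 6.00, longitude -116.00.

6.00, -116.00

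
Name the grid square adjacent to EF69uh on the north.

Latitude subsquare h = 7; +1 → 8 = i.
The longitude characters are unchanged.

EF69ui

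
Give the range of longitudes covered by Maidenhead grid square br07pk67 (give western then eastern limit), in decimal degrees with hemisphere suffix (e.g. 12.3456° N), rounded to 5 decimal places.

Field B=1, R=17: +1·20° lon, +17·10° lat → SW at lon -160°, lat 80°.
Square 0, 7: +0·2° lon, +7·1° lat → SW at lon -160°, lat 87°.
Subsquare p=15, k=10: +15·0.0833333° lon, +10·0.0416667° lat → SW at lon -158.75°, lat 87.4167°.
Extended square 6, 7: +6·0.00833333° lon, +7·0.00416667° lat → SW at lon -158.7°, lat 87.4458°.
Cell spans 0.00833333° lon × 0.00416667° lat.
west 158.70000° W, east 158.69167° W.

158.70000° W, 158.69167° W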